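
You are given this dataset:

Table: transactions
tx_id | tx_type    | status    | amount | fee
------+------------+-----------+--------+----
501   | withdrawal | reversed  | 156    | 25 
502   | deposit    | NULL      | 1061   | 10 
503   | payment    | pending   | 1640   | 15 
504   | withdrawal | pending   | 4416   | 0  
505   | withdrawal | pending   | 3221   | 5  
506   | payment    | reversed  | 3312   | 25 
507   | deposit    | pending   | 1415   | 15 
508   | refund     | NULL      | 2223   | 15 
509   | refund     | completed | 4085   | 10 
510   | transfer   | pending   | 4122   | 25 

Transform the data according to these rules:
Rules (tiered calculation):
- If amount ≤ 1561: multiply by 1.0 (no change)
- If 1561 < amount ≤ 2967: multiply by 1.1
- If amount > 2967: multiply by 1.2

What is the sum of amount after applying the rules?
29868.5

Step 1: Tier 1 (amount ≤ 1561): 3 records, sum = 2632 × 1.0 = 2632.0
Step 2: Tier 2 (1561 < amount ≤ 2967): 2 records, sum = 3863 × 1.1 = 4249.3
Step 3: Tier 3 (amount > 2967): 5 records, sum = 19156 × 1.2 = 22987.2
Step 4: Final sum = 2632.0 + 4249.3 + 22987.2 = 29868.5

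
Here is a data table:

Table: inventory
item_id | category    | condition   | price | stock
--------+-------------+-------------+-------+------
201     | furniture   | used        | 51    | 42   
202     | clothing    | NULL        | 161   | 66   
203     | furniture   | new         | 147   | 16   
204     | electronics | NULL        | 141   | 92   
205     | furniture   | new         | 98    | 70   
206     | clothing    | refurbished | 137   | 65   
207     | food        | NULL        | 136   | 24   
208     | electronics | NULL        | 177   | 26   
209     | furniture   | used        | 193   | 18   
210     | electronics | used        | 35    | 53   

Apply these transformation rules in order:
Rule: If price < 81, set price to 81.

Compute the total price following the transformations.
1352

Step 1: 2 records have price < 81
Step 2: These records originally summed to 86
Step 3: After setting to minimum: 2 × 81 = 162
Step 4: Unaffected records sum: 1190
Step 5: Final sum = 162 + 1190 = 1352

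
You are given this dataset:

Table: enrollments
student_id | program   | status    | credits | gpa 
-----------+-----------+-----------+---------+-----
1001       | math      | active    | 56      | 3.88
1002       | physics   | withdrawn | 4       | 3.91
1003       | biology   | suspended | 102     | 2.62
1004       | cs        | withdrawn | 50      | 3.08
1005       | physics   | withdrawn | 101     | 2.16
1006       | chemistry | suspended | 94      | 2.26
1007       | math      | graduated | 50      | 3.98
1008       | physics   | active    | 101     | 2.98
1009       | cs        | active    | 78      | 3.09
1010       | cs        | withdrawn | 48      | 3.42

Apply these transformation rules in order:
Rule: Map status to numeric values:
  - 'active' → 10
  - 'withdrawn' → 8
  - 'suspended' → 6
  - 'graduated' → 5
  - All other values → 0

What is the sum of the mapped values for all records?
79

Step 1: Apply mapping to each record
Step 2: Count by status:
  'active': 3 records × 10 = 30
  'withdrawn': 4 records × 8 = 32
  'suspended': 2 records × 6 = 12
  'graduated': 1 records × 5 = 5
Step 3: Sum all mapped values = 79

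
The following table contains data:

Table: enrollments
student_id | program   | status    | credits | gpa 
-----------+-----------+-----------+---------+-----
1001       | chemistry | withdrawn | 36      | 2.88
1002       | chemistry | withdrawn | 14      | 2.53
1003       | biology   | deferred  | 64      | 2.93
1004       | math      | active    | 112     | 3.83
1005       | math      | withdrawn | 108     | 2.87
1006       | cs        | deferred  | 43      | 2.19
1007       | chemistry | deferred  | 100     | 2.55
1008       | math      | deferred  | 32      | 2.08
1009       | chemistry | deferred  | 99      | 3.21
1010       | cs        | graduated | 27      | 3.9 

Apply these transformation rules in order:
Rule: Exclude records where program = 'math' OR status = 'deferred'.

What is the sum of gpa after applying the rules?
9.31

Step 1: Find records where program = 'math' OR status = 'deferred'
Step 2: 7 records match, summing to 19.66
Step 3: Original sum: 28.97
Step 4: Remaining sum = 28.97 - 19.66 = 9.31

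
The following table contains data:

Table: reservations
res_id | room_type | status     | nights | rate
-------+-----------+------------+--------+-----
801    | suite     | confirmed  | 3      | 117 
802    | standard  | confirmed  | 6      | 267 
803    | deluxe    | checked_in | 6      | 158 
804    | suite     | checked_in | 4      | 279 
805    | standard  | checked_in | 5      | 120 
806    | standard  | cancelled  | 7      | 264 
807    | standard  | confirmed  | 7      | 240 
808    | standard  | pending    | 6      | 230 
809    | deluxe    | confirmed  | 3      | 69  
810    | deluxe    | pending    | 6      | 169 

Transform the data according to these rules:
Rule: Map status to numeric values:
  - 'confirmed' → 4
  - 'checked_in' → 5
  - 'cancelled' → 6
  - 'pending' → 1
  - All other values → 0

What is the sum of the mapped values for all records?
39

Step 1: Apply mapping to each record
Step 2: Count by status:
  'confirmed': 4 records × 4 = 16
  'checked_in': 3 records × 5 = 15
  'cancelled': 1 records × 6 = 6
  'pending': 2 records × 1 = 2
Step 3: Sum all mapped values = 39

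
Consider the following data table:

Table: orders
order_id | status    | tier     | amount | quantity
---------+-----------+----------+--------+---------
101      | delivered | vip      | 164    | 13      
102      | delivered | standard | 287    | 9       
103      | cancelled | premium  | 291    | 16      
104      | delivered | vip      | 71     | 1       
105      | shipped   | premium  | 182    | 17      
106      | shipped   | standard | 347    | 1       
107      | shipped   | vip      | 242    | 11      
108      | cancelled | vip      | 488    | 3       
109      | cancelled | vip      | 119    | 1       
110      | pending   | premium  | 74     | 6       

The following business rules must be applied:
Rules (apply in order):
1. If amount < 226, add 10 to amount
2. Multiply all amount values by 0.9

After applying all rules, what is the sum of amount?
2083.5

Step 1: Apply Rule 1 - Add 10 to records with amount < 226
  - 5 records affected: 610 + (5 × 10) = 660
  - Unaffected records: 1655
  - Sum after Rule 1: 2315
Step 2: Apply Rule 2 - Multiply all by 0.9
  - 2315 × 0.9 = 2083.5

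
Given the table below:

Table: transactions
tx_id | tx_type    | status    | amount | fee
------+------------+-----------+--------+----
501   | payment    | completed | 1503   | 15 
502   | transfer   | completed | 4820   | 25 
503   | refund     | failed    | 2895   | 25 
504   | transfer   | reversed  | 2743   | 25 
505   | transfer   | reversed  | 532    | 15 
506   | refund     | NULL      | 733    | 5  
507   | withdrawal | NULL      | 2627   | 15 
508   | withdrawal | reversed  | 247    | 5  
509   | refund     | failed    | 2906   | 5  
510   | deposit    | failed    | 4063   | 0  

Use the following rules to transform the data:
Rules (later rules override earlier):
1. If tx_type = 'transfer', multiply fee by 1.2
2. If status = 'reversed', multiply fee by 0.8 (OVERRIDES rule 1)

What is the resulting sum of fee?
131.0

Step 1: Rule 2 takes priority for records with status = 'reversed'
  - 3 records: 45 × 0.8 = 36.0
Step 2: Rule 1 applies to remaining records with tx_type = 'transfer'
  - 1 records: 25 × 1.2 = 30.0
Step 3: Other records unchanged: 65
Step 4: Final sum = 36.0 + 30.0 + 65 = 131.0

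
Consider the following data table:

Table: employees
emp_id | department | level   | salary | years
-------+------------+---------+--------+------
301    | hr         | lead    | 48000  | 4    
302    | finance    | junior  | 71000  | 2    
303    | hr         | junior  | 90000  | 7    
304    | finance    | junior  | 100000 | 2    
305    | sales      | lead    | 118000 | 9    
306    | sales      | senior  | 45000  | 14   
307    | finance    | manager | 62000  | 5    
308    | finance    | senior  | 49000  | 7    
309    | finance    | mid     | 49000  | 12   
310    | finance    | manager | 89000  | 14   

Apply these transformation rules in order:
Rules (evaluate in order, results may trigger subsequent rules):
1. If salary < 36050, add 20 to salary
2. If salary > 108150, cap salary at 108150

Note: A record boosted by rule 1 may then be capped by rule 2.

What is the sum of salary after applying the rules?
711150

Step 1: Apply rule 1 to records with salary < 36050
  - 0 records get bonus of 20
  - Of these, 0 records then exceed 108150 and get capped
Step 2: Apply rule 2 to records with salary > 108150
  - 1 records (original) are capped
Step 3: Calculate final sum = 711150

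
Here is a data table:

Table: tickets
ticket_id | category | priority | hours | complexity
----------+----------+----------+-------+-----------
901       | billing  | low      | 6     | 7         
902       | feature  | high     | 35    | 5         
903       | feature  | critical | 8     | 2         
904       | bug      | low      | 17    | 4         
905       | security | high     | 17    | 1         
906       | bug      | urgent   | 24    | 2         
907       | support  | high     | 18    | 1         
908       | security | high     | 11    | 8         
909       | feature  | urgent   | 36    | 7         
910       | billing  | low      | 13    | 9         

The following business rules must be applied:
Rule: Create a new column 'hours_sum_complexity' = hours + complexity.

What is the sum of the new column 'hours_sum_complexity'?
231

Step 1: For each record, compute hours + complexity
Example calculations:
  6 + 7 = 13
  35 + 5 = 40
  8 + 2 = 10
  ...
Step 2: Sum all derived values
Step 3: Total = 231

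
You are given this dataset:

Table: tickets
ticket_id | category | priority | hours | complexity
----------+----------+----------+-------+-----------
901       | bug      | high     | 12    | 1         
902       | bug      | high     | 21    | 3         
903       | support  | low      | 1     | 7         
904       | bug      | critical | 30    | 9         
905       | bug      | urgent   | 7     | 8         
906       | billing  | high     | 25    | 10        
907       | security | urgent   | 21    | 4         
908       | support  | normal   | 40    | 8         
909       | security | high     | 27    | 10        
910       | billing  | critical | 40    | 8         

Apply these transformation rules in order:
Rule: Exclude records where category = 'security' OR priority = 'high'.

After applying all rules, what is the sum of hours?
118

Step 1: Find records where category = 'security' OR priority = 'high'
Step 2: 5 records match, summing to 106
Step 3: Original sum: 224
Step 4: Remaining sum = 224 - 106 = 118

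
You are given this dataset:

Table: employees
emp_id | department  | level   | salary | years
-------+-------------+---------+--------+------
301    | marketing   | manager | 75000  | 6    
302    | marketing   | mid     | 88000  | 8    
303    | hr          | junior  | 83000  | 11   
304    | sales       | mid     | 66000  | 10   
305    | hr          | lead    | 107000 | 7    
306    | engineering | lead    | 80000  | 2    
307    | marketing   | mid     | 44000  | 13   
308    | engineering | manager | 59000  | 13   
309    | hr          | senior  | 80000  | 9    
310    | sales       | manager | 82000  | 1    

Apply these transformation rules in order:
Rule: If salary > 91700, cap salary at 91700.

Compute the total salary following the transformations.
748700

Step 1: 1 records have salary > 91700
Step 2: These records originally summed to 107000
Step 3: After capping: 1 × 91700 = 91700
Step 4: Unaffected records sum: 657000
Step 5: Final sum = 91700 + 657000 = 748700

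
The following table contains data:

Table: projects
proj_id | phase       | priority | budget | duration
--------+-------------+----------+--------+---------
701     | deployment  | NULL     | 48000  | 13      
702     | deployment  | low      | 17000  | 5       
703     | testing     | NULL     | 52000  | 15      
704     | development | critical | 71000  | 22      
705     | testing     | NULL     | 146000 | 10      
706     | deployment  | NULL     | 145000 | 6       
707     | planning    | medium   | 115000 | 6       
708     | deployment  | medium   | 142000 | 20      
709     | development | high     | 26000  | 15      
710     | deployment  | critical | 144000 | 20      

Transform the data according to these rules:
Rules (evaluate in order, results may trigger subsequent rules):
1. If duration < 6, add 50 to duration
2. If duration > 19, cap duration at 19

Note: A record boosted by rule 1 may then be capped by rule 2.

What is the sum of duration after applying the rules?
141

Step 1: Apply rule 1 to records with duration < 6
  - 1 records get bonus of 50
  - Of these, 1 records then exceed 19 and get capped
Step 2: Apply rule 2 to records with duration > 19
  - 3 records (original) are capped
Step 3: Calculate final sum = 141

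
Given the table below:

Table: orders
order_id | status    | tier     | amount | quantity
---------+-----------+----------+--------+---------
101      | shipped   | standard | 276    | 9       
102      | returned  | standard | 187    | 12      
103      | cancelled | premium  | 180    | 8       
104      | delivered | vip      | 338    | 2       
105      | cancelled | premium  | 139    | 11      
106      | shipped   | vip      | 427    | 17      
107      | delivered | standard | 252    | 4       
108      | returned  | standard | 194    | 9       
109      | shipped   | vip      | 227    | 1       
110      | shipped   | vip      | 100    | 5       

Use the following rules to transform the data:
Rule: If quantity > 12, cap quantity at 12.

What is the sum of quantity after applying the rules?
73

Step 1: 1 records have quantity > 12
Step 2: These records originally summed to 17
Step 3: After capping: 1 × 12 = 12
Step 4: Unaffected records sum: 61
Step 5: Final sum = 12 + 61 = 73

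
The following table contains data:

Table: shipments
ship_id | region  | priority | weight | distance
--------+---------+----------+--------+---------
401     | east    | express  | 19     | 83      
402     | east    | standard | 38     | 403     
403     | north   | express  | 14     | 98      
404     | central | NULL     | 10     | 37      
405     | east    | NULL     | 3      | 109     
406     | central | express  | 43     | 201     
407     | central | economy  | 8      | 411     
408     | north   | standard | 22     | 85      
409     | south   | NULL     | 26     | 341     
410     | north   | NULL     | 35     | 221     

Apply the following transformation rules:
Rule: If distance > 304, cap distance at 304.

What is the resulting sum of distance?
1746

Step 1: 3 records have distance > 304
Step 2: These records originally summed to 1155
Step 3: After capping: 3 × 304 = 912
Step 4: Unaffected records sum: 834
Step 5: Final sum = 912 + 834 = 1746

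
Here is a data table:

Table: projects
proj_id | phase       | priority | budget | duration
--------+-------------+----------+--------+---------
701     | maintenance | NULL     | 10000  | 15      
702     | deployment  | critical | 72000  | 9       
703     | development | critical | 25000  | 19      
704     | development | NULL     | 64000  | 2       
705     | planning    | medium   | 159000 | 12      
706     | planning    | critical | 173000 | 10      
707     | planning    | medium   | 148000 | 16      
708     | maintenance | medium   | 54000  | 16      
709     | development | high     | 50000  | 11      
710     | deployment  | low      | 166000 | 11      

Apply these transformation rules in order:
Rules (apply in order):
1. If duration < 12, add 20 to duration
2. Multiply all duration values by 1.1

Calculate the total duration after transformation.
243.1

Step 1: Apply Rule 1 - Add 20 to records with duration < 12
  - 5 records affected: 43 + (5 × 20) = 143
  - Unaffected records: 78
  - Sum after Rule 1: 221
Step 2: Apply Rule 2 - Multiply all by 1.1
  - 221 × 1.1 = 243.1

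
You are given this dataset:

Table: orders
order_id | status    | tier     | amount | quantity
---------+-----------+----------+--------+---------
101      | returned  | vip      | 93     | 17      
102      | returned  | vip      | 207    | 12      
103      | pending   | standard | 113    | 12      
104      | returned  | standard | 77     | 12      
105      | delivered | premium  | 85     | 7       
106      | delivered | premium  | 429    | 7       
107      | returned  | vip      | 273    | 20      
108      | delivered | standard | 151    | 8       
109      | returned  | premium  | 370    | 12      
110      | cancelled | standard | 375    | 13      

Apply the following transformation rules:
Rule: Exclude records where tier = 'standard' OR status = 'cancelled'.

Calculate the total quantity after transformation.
75

Step 1: Find records where tier = 'standard' OR status = 'cancelled'
Step 2: 4 records match, summing to 45
Step 3: Original sum: 120
Step 4: Remaining sum = 120 - 45 = 75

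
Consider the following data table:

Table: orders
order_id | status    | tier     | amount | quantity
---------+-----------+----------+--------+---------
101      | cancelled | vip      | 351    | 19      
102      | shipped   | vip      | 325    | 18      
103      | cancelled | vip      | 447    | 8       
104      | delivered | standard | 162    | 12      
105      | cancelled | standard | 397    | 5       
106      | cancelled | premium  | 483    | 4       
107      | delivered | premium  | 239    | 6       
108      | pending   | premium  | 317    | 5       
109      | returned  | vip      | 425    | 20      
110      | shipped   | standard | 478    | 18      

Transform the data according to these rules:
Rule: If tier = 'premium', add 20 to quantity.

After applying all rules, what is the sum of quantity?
175

Step 1: Count records where tier = 'premium': 3
Step 2: Total bonus added: 3 × 20 = 60
Step 3: Original sum of quantity: 115
Step 4: Final sum = 115 + 60 = 175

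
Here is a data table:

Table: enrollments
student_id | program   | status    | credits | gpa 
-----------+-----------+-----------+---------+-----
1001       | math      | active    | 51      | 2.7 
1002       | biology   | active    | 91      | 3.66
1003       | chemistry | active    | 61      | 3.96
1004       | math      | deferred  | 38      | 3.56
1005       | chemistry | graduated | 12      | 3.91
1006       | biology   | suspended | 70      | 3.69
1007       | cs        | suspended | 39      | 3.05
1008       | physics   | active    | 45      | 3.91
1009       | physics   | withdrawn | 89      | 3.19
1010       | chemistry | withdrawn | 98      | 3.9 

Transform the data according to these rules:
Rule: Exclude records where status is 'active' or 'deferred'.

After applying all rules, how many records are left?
5

Step 1: Count records to exclude
  - 4 (active) + 1 (deferred) = 5 records
Step 2: Total records: 10
Step 3: Remaining = 10 - 5 = 5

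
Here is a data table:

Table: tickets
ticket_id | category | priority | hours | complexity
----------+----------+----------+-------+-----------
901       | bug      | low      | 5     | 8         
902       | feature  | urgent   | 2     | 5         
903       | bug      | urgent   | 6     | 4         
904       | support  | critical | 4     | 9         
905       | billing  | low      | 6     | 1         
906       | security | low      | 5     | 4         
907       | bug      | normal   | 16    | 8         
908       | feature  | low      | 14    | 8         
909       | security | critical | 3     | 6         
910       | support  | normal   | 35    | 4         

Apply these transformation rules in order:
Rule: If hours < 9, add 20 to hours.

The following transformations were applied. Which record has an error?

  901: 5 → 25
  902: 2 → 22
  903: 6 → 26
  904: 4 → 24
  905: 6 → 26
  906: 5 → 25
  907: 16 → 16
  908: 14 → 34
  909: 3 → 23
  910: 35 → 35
Record 908 has an error. The correct transformed value should be 14, not 34.

Step 1: Check each record against the rule
Step 2: Record 908 has hours = 14
Step 3: Since 14 >= 9, the bonus should not have been applied
Step 4: Correct value = 14, but claimed value = 34
Conclusion: Record 908 has the error.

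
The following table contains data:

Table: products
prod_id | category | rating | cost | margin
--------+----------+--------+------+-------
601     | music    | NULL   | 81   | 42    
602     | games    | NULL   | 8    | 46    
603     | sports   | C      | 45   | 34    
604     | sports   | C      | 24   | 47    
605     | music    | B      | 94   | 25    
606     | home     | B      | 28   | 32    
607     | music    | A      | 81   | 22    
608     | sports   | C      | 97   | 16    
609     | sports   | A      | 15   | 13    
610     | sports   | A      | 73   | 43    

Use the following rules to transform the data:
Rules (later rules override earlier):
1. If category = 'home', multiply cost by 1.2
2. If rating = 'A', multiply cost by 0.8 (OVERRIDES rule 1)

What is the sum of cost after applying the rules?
517.8

Step 1: Rule 2 takes priority for records with rating = 'A'
  - 3 records: 169 × 0.8 = 135.2
Step 2: Rule 1 applies to remaining records with category = 'home'
  - 1 records: 28 × 1.2 = 33.6
Step 3: Other records unchanged: 349
Step 4: Final sum = 135.2 + 33.6 + 349 = 517.8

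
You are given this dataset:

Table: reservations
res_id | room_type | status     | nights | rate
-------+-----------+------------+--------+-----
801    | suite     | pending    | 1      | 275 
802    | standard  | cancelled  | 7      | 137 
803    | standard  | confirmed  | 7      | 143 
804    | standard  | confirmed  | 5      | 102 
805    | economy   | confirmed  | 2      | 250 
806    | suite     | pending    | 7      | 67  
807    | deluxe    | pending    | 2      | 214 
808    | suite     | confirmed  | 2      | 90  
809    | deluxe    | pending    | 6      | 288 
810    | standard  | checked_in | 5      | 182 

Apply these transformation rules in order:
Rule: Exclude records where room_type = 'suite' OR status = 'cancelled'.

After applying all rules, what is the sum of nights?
27

Step 1: Find records where room_type = 'suite' OR status = 'cancelled'
Step 2: 4 records match, summing to 17
Step 3: Original sum: 44
Step 4: Remaining sum = 44 - 17 = 27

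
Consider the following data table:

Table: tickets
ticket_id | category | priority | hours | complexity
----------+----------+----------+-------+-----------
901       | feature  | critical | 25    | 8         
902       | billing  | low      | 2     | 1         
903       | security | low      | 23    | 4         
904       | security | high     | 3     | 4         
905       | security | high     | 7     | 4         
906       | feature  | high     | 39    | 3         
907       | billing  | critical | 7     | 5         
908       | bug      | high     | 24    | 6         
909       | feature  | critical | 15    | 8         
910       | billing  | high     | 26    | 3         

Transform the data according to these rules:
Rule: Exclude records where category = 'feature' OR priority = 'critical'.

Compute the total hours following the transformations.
85

Step 1: Find records where category = 'feature' OR priority = 'critical'
Step 2: 4 records match, summing to 86
Step 3: Original sum: 171
Step 4: Remaining sum = 171 - 86 = 85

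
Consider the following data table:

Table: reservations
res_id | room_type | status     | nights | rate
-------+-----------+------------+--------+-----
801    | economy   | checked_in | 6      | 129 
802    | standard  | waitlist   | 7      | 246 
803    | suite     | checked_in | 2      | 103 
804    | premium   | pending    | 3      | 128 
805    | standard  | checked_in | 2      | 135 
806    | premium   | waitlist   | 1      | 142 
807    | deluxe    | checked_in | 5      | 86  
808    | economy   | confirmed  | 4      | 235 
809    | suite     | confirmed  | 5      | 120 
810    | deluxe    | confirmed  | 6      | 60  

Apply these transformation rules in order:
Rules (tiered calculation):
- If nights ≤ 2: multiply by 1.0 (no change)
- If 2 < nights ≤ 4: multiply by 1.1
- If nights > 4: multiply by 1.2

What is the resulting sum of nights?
47.5

Step 1: Tier 1 (nights ≤ 2): 3 records, sum = 5 × 1.0 = 5.0
Step 2: Tier 2 (2 < nights ≤ 4): 2 records, sum = 7 × 1.1 = 7.7
Step 3: Tier 3 (nights > 4): 5 records, sum = 29 × 1.2 = 34.8
Step 4: Final sum = 5.0 + 7.7 + 34.8 = 47.5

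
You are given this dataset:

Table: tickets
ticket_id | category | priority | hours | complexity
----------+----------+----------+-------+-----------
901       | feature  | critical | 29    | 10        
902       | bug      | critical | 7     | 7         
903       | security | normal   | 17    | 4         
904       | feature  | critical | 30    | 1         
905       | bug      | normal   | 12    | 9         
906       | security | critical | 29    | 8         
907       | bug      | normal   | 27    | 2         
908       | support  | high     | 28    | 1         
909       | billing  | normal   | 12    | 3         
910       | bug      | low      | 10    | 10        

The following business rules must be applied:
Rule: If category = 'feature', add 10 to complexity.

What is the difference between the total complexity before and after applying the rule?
20

Step 1: Original sum of complexity = 55
Step 2: 2 records have category = 'feature'
Step 3: Each affected record changes by 10
Step 4: Total change = 2 × 10 = 20
Step 5: New sum = 55 + 20 = 75
Step 6: Difference = |75 - 55| = 20
        (Sum increased by 20)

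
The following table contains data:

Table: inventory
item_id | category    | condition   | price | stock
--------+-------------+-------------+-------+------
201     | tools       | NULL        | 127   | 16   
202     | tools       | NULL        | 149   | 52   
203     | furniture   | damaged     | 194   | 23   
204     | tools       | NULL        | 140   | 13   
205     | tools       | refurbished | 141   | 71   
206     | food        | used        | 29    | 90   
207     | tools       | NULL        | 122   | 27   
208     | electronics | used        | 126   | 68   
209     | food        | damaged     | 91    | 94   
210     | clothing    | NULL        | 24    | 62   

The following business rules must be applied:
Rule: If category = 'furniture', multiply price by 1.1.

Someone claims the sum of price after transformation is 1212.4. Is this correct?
No, the correct result is 1162.4.

Step 1: Calculate the correct sum after transformation
Step 2: Apply multiplier 1.1 to records where category = 'furniture'
Step 3: Correct result = 1162.4
Step 4: Claimed result = 1212.4
Step 5: 1162.4 ≠ 1212.4
Conclusion: The claimed result is incorrect. The correct answer is 1162.4.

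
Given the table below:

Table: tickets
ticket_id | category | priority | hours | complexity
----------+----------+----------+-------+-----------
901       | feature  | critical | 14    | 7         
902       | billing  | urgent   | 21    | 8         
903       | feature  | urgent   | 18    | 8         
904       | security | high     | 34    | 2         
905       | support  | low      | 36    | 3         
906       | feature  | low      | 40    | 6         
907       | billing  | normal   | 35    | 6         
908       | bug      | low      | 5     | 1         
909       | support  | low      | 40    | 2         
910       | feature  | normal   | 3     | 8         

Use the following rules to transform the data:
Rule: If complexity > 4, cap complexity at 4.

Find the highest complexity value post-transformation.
4

Step 1: Original maximum complexity = 8
Step 2: Apply cap at 4
Step 3: 6 records had complexity > 4 and were capped
Step 4: Maximum after transformation = 4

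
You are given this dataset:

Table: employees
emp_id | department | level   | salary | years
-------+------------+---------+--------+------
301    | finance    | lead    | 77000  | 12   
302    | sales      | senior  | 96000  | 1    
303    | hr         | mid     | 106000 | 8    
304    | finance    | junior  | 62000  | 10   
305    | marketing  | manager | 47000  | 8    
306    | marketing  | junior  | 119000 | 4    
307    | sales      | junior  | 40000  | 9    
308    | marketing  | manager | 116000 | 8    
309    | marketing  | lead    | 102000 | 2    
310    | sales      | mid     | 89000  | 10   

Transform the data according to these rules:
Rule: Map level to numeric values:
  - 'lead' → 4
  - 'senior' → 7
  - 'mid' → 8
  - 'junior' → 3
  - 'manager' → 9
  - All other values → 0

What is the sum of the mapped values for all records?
58

Step 1: Apply mapping to each record
Step 2: Count by status:
  'lead': 2 records × 4 = 8
  'senior': 1 records × 7 = 7
  'mid': 2 records × 8 = 16
  'junior': 3 records × 3 = 9
  'manager': 2 records × 9 = 18
Step 3: Sum all mapped values = 58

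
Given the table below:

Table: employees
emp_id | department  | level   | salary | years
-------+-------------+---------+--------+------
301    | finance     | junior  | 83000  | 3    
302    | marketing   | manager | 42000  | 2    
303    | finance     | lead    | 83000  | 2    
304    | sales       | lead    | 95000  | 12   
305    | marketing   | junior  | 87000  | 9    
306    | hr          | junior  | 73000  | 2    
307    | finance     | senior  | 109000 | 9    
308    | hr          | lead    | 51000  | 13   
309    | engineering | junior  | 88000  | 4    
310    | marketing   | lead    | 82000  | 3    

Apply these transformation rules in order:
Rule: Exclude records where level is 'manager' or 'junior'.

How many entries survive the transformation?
5

Step 1: Count records to exclude
  - 1 (manager) + 4 (junior) = 5 records
Step 2: Total records: 10
Step 3: Remaining = 10 - 5 = 5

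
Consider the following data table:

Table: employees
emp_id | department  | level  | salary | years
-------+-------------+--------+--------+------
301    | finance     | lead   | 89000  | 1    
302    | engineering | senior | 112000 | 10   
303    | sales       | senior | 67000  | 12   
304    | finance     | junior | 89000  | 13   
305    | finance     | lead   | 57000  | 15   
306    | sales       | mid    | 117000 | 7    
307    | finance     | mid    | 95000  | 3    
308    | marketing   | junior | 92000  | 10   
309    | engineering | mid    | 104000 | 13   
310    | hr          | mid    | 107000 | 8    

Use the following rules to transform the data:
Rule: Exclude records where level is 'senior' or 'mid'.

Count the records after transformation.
4

Step 1: Count records to exclude
  - 2 (senior) + 4 (mid) = 6 records
Step 2: Total records: 10
Step 3: Remaining = 10 - 6 = 4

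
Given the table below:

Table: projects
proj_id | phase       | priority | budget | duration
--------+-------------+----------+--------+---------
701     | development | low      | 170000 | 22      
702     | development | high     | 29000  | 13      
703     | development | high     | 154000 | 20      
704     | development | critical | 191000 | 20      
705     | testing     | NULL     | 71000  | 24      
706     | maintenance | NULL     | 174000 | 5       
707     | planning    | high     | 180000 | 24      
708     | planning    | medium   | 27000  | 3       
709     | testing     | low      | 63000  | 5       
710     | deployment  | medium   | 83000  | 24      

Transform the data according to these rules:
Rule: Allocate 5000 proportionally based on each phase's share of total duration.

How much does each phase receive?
deployment: 750.0, development: 2343.75, maintenance: 156.25, planning: 843.75, testing: 906.25

Step 1: Calculate total duration = 160
Step 2: Calculate each phase's proportion:
  deployment: 24/160 = 15.00% → 750.0
  development: 75/160 = 46.88% → 2343.75
  maintenance: 5/160 = 3.12% → 156.25
  planning: 27/160 = 16.88% → 843.75
  testing: 29/160 = 18.12% → 906.25
Step 3: Verify: sum of allocations ≈ 5000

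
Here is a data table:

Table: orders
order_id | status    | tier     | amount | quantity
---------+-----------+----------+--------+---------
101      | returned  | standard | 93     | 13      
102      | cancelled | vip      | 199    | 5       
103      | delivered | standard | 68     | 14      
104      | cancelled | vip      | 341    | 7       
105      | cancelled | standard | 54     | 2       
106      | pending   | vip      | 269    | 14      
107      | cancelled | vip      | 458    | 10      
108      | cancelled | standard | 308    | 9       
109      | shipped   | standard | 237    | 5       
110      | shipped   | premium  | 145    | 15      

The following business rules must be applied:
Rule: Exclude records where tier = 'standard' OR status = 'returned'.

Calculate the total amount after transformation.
1412

Step 1: Find records where tier = 'standard' OR status = 'returned'
Step 2: 5 records match, summing to 760
Step 3: Original sum: 2172
Step 4: Remaining sum = 2172 - 760 = 1412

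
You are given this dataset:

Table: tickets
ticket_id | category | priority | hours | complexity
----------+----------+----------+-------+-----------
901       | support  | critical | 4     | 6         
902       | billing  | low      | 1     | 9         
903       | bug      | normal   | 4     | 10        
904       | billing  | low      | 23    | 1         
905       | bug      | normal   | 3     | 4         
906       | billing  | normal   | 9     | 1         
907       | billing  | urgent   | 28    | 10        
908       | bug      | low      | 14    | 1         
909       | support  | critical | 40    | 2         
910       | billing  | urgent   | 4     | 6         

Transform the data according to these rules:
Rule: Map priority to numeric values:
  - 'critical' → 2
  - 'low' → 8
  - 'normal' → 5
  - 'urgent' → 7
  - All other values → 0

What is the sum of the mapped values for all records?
57

Step 1: Apply mapping to each record
Step 2: Count by status:
  'critical': 2 records × 2 = 4
  'low': 3 records × 8 = 24
  'normal': 3 records × 5 = 15
  'urgent': 2 records × 7 = 14
Step 3: Sum all mapped values = 57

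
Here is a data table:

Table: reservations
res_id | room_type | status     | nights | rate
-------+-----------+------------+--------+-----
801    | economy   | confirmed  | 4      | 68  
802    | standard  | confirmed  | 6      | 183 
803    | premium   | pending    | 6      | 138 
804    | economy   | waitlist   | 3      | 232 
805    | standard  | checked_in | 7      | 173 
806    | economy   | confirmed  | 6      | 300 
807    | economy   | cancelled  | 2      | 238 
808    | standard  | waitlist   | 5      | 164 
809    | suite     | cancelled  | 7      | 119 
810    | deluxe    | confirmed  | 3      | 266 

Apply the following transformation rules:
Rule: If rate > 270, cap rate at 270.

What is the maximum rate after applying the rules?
270

Step 1: Original maximum rate = 300
Step 2: Apply cap at 270
Step 3: 1 records had rate > 270 and were capped
Step 4: Maximum after transformation = 270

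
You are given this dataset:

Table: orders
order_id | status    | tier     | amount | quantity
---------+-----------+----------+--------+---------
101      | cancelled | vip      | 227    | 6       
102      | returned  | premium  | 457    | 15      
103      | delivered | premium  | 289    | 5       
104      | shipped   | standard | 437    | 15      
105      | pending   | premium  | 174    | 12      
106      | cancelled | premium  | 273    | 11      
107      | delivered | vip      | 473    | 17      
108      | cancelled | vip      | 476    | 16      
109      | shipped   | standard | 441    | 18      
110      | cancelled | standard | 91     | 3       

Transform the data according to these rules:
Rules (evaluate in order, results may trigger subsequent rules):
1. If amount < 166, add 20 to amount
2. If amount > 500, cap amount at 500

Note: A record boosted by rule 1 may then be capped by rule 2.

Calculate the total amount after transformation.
3358

Step 1: Apply rule 1 to records with amount < 166
  - 1 records get bonus of 20
  - Of these, 0 records then exceed 500 and get capped
Step 2: Apply rule 2 to records with amount > 500
  - 0 records (original) are capped
Step 3: Calculate final sum = 3358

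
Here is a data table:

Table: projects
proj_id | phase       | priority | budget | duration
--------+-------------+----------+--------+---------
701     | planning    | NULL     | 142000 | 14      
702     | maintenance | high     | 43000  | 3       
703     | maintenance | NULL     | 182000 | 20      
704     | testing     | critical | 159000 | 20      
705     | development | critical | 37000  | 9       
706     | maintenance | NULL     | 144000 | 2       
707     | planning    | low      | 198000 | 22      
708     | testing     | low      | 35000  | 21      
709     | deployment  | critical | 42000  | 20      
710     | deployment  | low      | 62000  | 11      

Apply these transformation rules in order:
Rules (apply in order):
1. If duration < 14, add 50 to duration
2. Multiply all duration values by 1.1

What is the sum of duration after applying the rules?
376.2

Step 1: Apply Rule 1 - Add 50 to records with duration < 14
  - 4 records affected: 25 + (4 × 50) = 225
  - Unaffected records: 117
  - Sum after Rule 1: 342
Step 2: Apply Rule 2 - Multiply all by 1.1
  - 342 × 1.1 = 376.2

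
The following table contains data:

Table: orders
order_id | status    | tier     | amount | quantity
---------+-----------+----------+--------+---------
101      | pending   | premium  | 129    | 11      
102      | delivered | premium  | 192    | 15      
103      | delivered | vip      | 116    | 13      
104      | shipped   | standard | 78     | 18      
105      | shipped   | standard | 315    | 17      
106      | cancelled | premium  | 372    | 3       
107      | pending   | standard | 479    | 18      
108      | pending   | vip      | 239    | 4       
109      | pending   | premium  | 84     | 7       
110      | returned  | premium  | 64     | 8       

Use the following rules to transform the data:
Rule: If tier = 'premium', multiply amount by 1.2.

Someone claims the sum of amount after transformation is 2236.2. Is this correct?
Yes, the result is correct.

Step 1: Calculate the correct sum after transformation
Step 2: Apply multiplier 1.2 to records where tier = 'premium'
Step 3: Correct result = 2236.2
Step 4: Claimed result = 2236.2
Step 5: 2236.2 = 2236.2 ✓
Conclusion: The claimed result is correct.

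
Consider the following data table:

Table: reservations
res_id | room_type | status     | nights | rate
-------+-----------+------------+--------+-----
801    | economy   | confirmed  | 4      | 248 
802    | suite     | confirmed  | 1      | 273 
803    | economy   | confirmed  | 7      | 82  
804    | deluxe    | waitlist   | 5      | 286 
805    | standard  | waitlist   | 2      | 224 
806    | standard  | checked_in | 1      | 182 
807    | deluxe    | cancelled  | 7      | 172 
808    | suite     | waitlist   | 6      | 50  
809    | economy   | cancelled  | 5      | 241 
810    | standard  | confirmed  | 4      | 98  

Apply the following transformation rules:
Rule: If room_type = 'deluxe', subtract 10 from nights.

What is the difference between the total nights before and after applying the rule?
20

Step 1: Original sum of nights = 42
Step 2: 2 records have room_type = 'deluxe'
Step 3: Each affected record changes by -10
Step 4: Total change = 2 × -10 = -20
Step 5: New sum = 42 + -20 = 22
Step 6: Difference = |22 - 42| = 20
        (Sum decreased by 20)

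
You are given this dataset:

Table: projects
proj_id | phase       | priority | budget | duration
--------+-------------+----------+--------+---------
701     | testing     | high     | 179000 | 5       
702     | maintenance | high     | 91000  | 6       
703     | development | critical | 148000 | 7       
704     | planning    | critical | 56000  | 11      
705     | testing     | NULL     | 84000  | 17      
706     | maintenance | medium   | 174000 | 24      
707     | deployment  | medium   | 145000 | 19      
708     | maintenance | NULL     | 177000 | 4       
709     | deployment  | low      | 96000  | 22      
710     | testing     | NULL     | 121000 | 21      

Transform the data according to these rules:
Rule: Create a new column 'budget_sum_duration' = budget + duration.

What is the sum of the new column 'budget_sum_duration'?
1271136

Step 1: For each record, compute budget + duration
Example calculations:
  179000 + 5 = 179005
  91000 + 6 = 91006
  148000 + 7 = 148007
  ...
Step 2: Sum all derived values
Step 3: Total = 1271136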